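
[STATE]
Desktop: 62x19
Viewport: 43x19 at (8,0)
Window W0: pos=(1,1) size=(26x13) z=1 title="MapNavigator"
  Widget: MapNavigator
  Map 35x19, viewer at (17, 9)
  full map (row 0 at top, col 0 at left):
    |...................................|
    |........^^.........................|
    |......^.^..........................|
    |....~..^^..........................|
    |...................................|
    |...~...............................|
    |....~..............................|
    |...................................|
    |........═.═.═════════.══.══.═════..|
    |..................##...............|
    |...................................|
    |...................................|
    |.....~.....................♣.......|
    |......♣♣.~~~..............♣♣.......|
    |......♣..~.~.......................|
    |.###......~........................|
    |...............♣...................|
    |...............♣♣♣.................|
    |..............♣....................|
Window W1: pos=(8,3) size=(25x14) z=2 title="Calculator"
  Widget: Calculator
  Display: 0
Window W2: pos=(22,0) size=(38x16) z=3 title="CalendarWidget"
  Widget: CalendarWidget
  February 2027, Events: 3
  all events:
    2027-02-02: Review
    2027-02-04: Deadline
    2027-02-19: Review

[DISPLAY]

              ┏━━━━━━━━━━━━━━━━━━━━━━━━━━━━
━━━━━━━━━━━━━━┃ CalendarWidget             
vigator       ┠────────────────────────────
┏━━━━━━━━━━━━━┃           February 2027    
┃ Calculator  ┃Mo Tu We Th Fr Sa Su        
┠─────────────┃ 1  2*  3  4*  5  6  7      
┃             ┃ 8  9 10 11 12 13 14        
┃┌───┬───┬───┬┃15 16 17 18 19* 20 21       
┃│ 7 │ 8 │ 9 │┃22 23 24 25 26 27 28        
┃├───┼───┼───┼┃                            
┃│ 4 │ 5 │ 6 │┃                            
┃├───┼───┼───┼┃                            
┃│ 1 │ 2 │ 3 │┃                            
┃├───┼───┼───┼┃                            
┃│ 0 │ . │ = │┃                            
┃└───┴───┴───┴┗━━━━━━━━━━━━━━━━━━━━━━━━━━━━
┗━━━━━━━━━━━━━━━━━━━━━━━┛                  
                                           
                                           


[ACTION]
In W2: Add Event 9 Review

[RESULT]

              ┏━━━━━━━━━━━━━━━━━━━━━━━━━━━━
━━━━━━━━━━━━━━┃ CalendarWidget             
vigator       ┠────────────────────────────
┏━━━━━━━━━━━━━┃           February 2027    
┃ Calculator  ┃Mo Tu We Th Fr Sa Su        
┠─────────────┃ 1  2*  3  4*  5  6  7      
┃             ┃ 8  9* 10 11 12 13 14       
┃┌───┬───┬───┬┃15 16 17 18 19* 20 21       
┃│ 7 │ 8 │ 9 │┃22 23 24 25 26 27 28        
┃├───┼───┼───┼┃                            
┃│ 4 │ 5 │ 6 │┃                            
┃├───┼───┼───┼┃                            
┃│ 1 │ 2 │ 3 │┃                            
┃├───┼───┼───┼┃                            
┃│ 0 │ . │ = │┃                            
┃└───┴───┴───┴┗━━━━━━━━━━━━━━━━━━━━━━━━━━━━
┗━━━━━━━━━━━━━━━━━━━━━━━┛                  
                                           
                                           


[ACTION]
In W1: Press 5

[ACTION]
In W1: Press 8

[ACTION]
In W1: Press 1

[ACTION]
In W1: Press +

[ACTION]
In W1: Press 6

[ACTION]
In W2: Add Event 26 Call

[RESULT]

              ┏━━━━━━━━━━━━━━━━━━━━━━━━━━━━
━━━━━━━━━━━━━━┃ CalendarWidget             
vigator       ┠────────────────────────────
┏━━━━━━━━━━━━━┃           February 2027    
┃ Calculator  ┃Mo Tu We Th Fr Sa Su        
┠─────────────┃ 1  2*  3  4*  5  6  7      
┃             ┃ 8  9* 10 11 12 13 14       
┃┌───┬───┬───┬┃15 16 17 18 19* 20 21       
┃│ 7 │ 8 │ 9 │┃22 23 24 25 26* 27 28       
┃├───┼───┼───┼┃                            
┃│ 4 │ 5 │ 6 │┃                            
┃├───┼───┼───┼┃                            
┃│ 1 │ 2 │ 3 │┃                            
┃├───┼───┼───┼┃                            
┃│ 0 │ . │ = │┃                            
┃└───┴───┴───┴┗━━━━━━━━━━━━━━━━━━━━━━━━━━━━
┗━━━━━━━━━━━━━━━━━━━━━━━┛                  
                                           
                                           


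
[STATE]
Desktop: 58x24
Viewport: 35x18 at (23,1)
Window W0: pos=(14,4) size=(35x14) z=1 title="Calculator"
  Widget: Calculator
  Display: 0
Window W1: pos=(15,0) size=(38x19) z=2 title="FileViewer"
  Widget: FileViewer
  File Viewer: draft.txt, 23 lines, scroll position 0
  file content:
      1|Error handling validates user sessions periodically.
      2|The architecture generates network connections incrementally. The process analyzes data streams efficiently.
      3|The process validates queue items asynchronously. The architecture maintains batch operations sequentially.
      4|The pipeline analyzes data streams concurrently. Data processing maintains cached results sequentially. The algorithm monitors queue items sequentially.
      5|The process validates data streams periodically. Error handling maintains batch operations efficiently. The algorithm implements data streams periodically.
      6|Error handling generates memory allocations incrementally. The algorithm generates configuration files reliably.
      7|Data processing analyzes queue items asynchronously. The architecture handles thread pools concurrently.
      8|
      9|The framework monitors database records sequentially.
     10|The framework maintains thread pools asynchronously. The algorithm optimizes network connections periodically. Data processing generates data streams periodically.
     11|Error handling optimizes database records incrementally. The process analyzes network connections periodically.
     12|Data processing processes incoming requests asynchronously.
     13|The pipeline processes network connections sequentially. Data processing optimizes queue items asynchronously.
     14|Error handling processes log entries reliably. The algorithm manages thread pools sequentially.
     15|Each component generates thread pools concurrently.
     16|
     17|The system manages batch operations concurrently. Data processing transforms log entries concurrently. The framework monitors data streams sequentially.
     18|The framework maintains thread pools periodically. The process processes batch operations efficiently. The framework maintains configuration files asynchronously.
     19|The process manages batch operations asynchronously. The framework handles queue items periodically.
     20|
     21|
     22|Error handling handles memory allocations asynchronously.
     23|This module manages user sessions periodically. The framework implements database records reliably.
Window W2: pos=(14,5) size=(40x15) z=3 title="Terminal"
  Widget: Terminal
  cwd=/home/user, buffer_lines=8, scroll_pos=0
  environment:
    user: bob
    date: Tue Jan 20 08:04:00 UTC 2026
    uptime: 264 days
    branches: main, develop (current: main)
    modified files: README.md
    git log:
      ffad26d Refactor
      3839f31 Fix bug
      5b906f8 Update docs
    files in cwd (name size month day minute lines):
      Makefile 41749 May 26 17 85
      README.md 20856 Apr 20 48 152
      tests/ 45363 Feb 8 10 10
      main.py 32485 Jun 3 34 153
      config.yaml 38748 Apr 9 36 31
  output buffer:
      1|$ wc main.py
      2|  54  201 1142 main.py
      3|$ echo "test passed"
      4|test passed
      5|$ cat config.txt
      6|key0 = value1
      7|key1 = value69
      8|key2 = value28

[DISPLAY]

ewer                         ┃     
─────────────────────────────┨     
andling validates user sessi▲┃     
hitecture generates network █┃     
━━━━━━━━━━━━━━━━━━━━━━━━━━━━━━┓    
l                             ┃    
──────────────────────────────┨    
n.py                          ┃    
1 1142 main.py                ┃    
test passed"                  ┃    
sed                           ┃    
nfig.txt                      ┃    
alue1                         ┃    
alue69                        ┃    
alue28                        ┃    
                              ┃    
                              ┃    
                              ┃    


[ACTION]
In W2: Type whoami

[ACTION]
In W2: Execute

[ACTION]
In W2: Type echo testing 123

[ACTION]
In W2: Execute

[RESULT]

ewer                         ┃     
─────────────────────────────┨     
andling validates user sessi▲┃     
hitecture generates network █┃     
━━━━━━━━━━━━━━━━━━━━━━━━━━━━━━┓    
l                             ┃    
──────────────────────────────┨    
test passed"                  ┃    
sed                           ┃    
nfig.txt                      ┃    
alue1                         ┃    
alue69                        ┃    
alue28                        ┃    
                              ┃    
                              ┃    
esting 123                    ┃    
123                           ┃    
                              ┃    


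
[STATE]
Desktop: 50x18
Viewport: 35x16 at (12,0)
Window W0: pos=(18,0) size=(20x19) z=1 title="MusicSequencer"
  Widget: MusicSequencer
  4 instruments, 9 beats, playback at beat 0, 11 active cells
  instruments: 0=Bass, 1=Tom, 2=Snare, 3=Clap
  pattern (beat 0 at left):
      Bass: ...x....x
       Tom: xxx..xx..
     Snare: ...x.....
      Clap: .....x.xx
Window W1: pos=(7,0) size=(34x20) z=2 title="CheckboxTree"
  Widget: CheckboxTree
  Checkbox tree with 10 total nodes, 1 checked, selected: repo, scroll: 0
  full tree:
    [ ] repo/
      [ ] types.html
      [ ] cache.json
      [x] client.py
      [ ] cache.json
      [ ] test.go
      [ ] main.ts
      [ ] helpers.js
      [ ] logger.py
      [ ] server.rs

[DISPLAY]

━━━━━━━━━━━━━━━━━━━━━━━━━━━━┓      
ckboxTree                   ┃      
────────────────────────────┨      
 repo/                      ┃      
 ] types.html               ┃      
 ] cache.json               ┃      
x] client.py                ┃      
 ] cache.json               ┃      
 ] test.go                  ┃      
 ] main.ts                  ┃      
 ] helpers.js               ┃      
 ] logger.py                ┃      
 ] server.rs                ┃      
                            ┃      
                            ┃      
                            ┃      


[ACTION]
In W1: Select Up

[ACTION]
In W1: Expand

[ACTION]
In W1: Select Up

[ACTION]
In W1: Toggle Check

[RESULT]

━━━━━━━━━━━━━━━━━━━━━━━━━━━━┓      
ckboxTree                   ┃      
────────────────────────────┨      
 repo/                      ┃      
x] types.html               ┃      
x] cache.json               ┃      
x] client.py                ┃      
x] cache.json               ┃      
x] test.go                  ┃      
x] main.ts                  ┃      
x] helpers.js               ┃      
x] logger.py                ┃      
x] server.rs                ┃      
                            ┃      
                            ┃      
                            ┃      


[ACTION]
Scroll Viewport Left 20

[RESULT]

       ┏━━━━━━━━━━━━━━━━━━━━━━━━━━━
       ┃ CheckboxTree              
       ┠───────────────────────────
       ┃>[x] repo/                 
       ┃   [x] types.html          
       ┃   [x] cache.json          
       ┃   [x] client.py           
       ┃   [x] cache.json          
       ┃   [x] test.go             
       ┃   [x] main.ts             
       ┃   [x] helpers.js          
       ┃   [x] logger.py           
       ┃   [x] server.rs           
       ┃                           
       ┃                           
       ┃                           


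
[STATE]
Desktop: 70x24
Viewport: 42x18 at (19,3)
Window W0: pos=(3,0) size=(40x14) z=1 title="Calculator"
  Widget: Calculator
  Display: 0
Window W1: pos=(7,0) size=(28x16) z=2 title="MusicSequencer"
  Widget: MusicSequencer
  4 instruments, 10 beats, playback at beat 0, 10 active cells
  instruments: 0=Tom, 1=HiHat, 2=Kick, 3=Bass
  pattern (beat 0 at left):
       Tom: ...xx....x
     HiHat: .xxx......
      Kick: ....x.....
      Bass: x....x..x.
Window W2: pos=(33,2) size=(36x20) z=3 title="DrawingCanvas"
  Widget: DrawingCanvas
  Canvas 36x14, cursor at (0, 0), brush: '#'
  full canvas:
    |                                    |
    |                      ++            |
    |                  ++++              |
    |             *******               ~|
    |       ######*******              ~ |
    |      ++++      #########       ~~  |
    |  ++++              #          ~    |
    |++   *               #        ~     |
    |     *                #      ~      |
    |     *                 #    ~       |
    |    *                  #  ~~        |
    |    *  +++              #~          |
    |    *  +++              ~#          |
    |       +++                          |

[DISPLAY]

56789         ┃ DrawingCanvas             
····█         ┠───────────────────────────
·····         ┃+                          
·····         ┃                      ++   
█··█·         ┃                  ++++     
              ┃             *******       
              ┃       ######*******       
              ┃      ++++      #########  
              ┃  ++++              #      
              ┃++   *               #     
              ┃     *                #    
              ┃     *                 #   
━━━━━━━━━━━━━━┃    *                  #  ~
              ┃    *  +++              #~ 
              ┃    *  +++              ~# 
              ┃       +++                 
              ┃                           
              ┃                           


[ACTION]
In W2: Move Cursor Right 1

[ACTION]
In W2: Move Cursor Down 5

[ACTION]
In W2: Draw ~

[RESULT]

56789         ┃ DrawingCanvas             
····█         ┠───────────────────────────
·····         ┃                           
·····         ┃                      ++   
█··█·         ┃                  ++++     
              ┃             *******       
              ┃       ######*******       
              ┃ ~    ++++      #########  
              ┃  ++++              #      
              ┃++   *               #     
              ┃     *                #    
              ┃     *                 #   
━━━━━━━━━━━━━━┃    *                  #  ~
              ┃    *  +++              #~ 
              ┃    *  +++              ~# 
              ┃       +++                 
              ┃                           
              ┃                           


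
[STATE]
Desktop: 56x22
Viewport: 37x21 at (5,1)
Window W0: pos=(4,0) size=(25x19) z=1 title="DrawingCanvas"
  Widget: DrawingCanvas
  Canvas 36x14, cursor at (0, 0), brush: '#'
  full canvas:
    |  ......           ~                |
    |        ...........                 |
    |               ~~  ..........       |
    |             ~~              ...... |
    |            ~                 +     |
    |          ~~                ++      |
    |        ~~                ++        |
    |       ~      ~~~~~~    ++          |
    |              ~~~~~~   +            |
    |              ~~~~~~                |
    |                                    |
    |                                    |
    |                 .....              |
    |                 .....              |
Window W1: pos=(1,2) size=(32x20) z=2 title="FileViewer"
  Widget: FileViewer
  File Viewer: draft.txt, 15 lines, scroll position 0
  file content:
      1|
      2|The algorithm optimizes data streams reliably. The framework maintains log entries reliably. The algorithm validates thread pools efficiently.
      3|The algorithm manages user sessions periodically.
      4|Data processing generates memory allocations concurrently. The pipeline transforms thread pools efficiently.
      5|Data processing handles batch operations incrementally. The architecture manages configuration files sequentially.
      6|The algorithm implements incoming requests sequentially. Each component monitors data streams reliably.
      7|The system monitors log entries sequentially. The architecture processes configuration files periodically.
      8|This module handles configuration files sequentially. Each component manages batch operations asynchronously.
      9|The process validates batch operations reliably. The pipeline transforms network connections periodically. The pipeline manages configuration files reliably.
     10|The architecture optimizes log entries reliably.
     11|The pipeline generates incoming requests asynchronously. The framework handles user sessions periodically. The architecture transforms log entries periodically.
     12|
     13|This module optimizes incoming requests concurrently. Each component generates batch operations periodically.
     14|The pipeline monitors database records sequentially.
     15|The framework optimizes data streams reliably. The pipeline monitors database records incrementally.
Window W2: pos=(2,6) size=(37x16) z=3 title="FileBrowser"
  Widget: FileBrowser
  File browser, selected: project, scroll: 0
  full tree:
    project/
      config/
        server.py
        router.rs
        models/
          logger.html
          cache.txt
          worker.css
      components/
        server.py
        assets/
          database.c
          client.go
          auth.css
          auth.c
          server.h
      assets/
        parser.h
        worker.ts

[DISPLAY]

 DrawingCanvas         ┃             
━━━━━━━━━━━━━━━━━━━━━━━━━━━┓         
leViewer                   ┃         
───────────────────────────┨         
                          ▲┃         
━━━━━━━━━━━━━━━━━━━━━━━━━━━━━━━━━┓   
ileBrowser                       ┃   
─────────────────────────────────┨   
[-] project/                     ┃   
  [+] config/                    ┃   
  [+] components/                ┃   
  [+] assets/                    ┃   
                                 ┃   
                                 ┃   
                                 ┃   
                                 ┃   
                                 ┃   
                                 ┃   
                                 ┃   
                                 ┃   
━━━━━━━━━━━━━━━━━━━━━━━━━━━━━━━━━┛   


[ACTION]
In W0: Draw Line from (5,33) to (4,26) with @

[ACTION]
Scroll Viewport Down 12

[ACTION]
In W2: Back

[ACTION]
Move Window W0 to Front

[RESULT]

 DrawingCanvas         ┃             
───────────────────────┨━━━┓         
+ ......           ~   ┃   ┃         
        ...........    ┃───┨         
               ~~  ....┃  ▲┃         
             ~~        ┃━━━━━━━━━┓   
            ~          ┃         ┃   
          ~~           ┃─────────┨   
        ~~             ┃         ┃   
       ~      ~~~~~~   ┃         ┃   
              ~~~~~~   ┃         ┃   
              ~~~~~~   ┃         ┃   
                       ┃         ┃   
                       ┃         ┃   
                 ..... ┃         ┃   
                 ..... ┃         ┃   
                       ┃         ┃   
━━━━━━━━━━━━━━━━━━━━━━━┛         ┃   
                                 ┃   
                                 ┃   
━━━━━━━━━━━━━━━━━━━━━━━━━━━━━━━━━┛   


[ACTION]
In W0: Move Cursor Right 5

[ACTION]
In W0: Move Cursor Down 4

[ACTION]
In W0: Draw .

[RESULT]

 DrawingCanvas         ┃             
───────────────────────┨━━━┓         
  ......           ~   ┃   ┃         
        ...........    ┃───┨         
               ~~  ....┃  ▲┃         
             ~~        ┃━━━━━━━━━┓   
     .      ~          ┃         ┃   
          ~~           ┃─────────┨   
        ~~             ┃         ┃   
       ~      ~~~~~~   ┃         ┃   
              ~~~~~~   ┃         ┃   
              ~~~~~~   ┃         ┃   
                       ┃         ┃   
                       ┃         ┃   
                 ..... ┃         ┃   
                 ..... ┃         ┃   
                       ┃         ┃   
━━━━━━━━━━━━━━━━━━━━━━━┛         ┃   
                                 ┃   
                                 ┃   
━━━━━━━━━━━━━━━━━━━━━━━━━━━━━━━━━┛   


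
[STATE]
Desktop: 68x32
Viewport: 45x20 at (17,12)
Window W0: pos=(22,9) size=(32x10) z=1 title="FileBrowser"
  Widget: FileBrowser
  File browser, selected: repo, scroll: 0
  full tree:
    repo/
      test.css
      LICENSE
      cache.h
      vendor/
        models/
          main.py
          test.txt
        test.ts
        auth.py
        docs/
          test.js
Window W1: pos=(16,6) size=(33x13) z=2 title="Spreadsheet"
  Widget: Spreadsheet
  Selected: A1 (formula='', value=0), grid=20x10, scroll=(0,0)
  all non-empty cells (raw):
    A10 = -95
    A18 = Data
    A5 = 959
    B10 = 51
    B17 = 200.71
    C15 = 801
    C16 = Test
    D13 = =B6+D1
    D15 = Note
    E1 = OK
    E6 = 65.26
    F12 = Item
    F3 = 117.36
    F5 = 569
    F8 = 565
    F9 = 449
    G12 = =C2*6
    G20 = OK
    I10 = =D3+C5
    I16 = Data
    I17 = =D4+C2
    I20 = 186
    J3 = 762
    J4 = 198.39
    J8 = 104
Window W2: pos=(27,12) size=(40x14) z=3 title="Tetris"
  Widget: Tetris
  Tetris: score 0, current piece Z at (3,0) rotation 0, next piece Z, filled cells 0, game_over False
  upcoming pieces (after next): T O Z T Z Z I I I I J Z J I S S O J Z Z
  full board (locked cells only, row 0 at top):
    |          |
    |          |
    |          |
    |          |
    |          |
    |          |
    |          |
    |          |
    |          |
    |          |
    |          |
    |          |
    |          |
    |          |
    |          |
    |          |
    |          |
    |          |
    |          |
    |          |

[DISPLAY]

  1      [┏━━━━━━━━━━━━━━━━━━━━━━━━━━━━━━━━━━
  2       ┃ Tetris                           
  3       ┠──────────────────────────────────
  4       ┃          │Next:                  
  5      9┃          │▓▓                     
  6       ┃          │ ▓▓                    
━━━━━━━━━━┃          │                       
          ┃          │                       
          ┃          │                       
          ┃          │Score:                 
          ┃          │0                      
          ┃          │                       
          ┃          │                       
          ┗━━━━━━━━━━━━━━━━━━━━━━━━━━━━━━━━━━
                                             
                                             
                                             
                                             
                                             
                                             


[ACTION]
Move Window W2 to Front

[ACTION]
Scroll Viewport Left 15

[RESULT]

              ┃  1      [┏━━━━━━━━━━━━━━━━━━━
              ┃  2       ┃ Tetris            
              ┃  3       ┠───────────────────
              ┃  4       ┃          │Next:   
              ┃  5      9┃          │▓▓      
              ┃  6       ┃          │ ▓▓     
              ┗━━━━━━━━━━┃          │        
                         ┃          │        
                         ┃          │        
                         ┃          │Score:  
                         ┃          │0       
                         ┃          │        
                         ┃          │        
                         ┗━━━━━━━━━━━━━━━━━━━
                                             
                                             
                                             
                                             
                                             
                                             


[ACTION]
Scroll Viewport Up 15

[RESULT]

                                             
                                             
                                             
                                             
                                             
                                             
              ┏━━━━━━━━━━━━━━━━━━━━━━━━━━━━━━
              ┃ Spreadsheet                  
              ┠──────────────────────────────
              ┃A1:                           
              ┃       A       B       C      
              ┃------------------------------
              ┃  1      [┏━━━━━━━━━━━━━━━━━━━
              ┃  2       ┃ Tetris            
              ┃  3       ┠───────────────────
              ┃  4       ┃          │Next:   
              ┃  5      9┃          │▓▓      
              ┃  6       ┃          │ ▓▓     
              ┗━━━━━━━━━━┃          │        
                         ┃          │        


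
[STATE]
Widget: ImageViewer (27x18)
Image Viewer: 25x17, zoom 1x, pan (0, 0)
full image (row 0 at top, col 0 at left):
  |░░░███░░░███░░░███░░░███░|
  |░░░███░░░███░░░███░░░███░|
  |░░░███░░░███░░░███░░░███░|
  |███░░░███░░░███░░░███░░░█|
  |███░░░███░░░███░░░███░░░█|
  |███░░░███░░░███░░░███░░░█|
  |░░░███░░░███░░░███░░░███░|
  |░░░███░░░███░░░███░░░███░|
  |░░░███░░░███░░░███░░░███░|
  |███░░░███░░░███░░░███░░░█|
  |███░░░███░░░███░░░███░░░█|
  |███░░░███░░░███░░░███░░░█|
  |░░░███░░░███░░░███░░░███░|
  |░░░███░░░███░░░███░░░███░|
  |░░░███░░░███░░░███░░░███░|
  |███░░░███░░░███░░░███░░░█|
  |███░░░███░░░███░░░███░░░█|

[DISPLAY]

░░░███░░░███░░░███░░░███░  
░░░███░░░███░░░███░░░███░  
░░░███░░░███░░░███░░░███░  
███░░░███░░░███░░░███░░░█  
███░░░███░░░███░░░███░░░█  
███░░░███░░░███░░░███░░░█  
░░░███░░░███░░░███░░░███░  
░░░███░░░███░░░███░░░███░  
░░░███░░░███░░░███░░░███░  
███░░░███░░░███░░░███░░░█  
███░░░███░░░███░░░███░░░█  
███░░░███░░░███░░░███░░░█  
░░░███░░░███░░░███░░░███░  
░░░███░░░███░░░███░░░███░  
░░░███░░░███░░░███░░░███░  
███░░░███░░░███░░░███░░░█  
███░░░███░░░███░░░███░░░█  
                           


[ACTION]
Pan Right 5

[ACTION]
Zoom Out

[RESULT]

█░░░███░░░███░░░███░       
█░░░███░░░███░░░███░       
█░░░███░░░███░░░███░       
░███░░░███░░░███░░░█       
░███░░░███░░░███░░░█       
░███░░░███░░░███░░░█       
█░░░███░░░███░░░███░       
█░░░███░░░███░░░███░       
█░░░███░░░███░░░███░       
░███░░░███░░░███░░░█       
░███░░░███░░░███░░░█       
░███░░░███░░░███░░░█       
█░░░███░░░███░░░███░       
█░░░███░░░███░░░███░       
█░░░███░░░███░░░███░       
░███░░░███░░░███░░░█       
░███░░░███░░░███░░░█       
                           


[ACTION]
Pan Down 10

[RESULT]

░███░░░███░░░███░░░█       
░███░░░███░░░███░░░█       
█░░░███░░░███░░░███░       
█░░░███░░░███░░░███░       
█░░░███░░░███░░░███░       
░███░░░███░░░███░░░█       
░███░░░███░░░███░░░█       
                           
                           
                           
                           
                           
                           
                           
                           
                           
                           
                           


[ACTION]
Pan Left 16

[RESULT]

███░░░███░░░███░░░███░░░█  
███░░░███░░░███░░░███░░░█  
░░░███░░░███░░░███░░░███░  
░░░███░░░███░░░███░░░███░  
░░░███░░░███░░░███░░░███░  
███░░░███░░░███░░░███░░░█  
███░░░███░░░███░░░███░░░█  
                           
                           
                           
                           
                           
                           
                           
                           
                           
                           
                           


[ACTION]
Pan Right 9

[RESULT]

░░░███░░░███░░░█           
░░░███░░░███░░░█           
███░░░███░░░███░           
███░░░███░░░███░           
███░░░███░░░███░           
░░░███░░░███░░░█           
░░░███░░░███░░░█           
                           
                           
                           
                           
                           
                           
                           
                           
                           
                           
                           


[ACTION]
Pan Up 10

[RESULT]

███░░░███░░░███░           
███░░░███░░░███░           
███░░░███░░░███░           
░░░███░░░███░░░█           
░░░███░░░███░░░█           
░░░███░░░███░░░█           
███░░░███░░░███░           
███░░░███░░░███░           
███░░░███░░░███░           
░░░███░░░███░░░█           
░░░███░░░███░░░█           
░░░███░░░███░░░█           
███░░░███░░░███░           
███░░░███░░░███░           
███░░░███░░░███░           
░░░███░░░███░░░█           
░░░███░░░███░░░█           
                           


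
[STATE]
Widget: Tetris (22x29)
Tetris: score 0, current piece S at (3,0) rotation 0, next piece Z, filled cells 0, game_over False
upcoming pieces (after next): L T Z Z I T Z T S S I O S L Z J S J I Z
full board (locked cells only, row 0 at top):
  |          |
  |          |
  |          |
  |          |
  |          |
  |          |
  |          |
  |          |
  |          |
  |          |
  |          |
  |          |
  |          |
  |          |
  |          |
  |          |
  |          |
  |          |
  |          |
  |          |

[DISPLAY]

    ░░    │Next:      
   ░░     │▓▓         
          │ ▓▓        
          │           
          │           
          │           
          │Score:     
          │0          
          │           
          │           
          │           
          │           
          │           
          │           
          │           
          │           
          │           
          │           
          │           
          │           
          │           
          │           
          │           
          │           
          │           
          │           
          │           
          │           
          │           


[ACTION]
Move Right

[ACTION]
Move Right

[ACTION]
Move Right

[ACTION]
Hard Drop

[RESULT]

   ▓▓     │Next:      
    ▓▓    │  ▒        
          │▒▒▒        
          │           
          │           
          │           
          │Score:     
          │0          
          │           
          │           
          │           
          │           
          │           
          │           
          │           
          │           
          │           
          │           
       ░░ │           
      ░░  │           
          │           
          │           
          │           
          │           
          │           
          │           
          │           
          │           
          │           


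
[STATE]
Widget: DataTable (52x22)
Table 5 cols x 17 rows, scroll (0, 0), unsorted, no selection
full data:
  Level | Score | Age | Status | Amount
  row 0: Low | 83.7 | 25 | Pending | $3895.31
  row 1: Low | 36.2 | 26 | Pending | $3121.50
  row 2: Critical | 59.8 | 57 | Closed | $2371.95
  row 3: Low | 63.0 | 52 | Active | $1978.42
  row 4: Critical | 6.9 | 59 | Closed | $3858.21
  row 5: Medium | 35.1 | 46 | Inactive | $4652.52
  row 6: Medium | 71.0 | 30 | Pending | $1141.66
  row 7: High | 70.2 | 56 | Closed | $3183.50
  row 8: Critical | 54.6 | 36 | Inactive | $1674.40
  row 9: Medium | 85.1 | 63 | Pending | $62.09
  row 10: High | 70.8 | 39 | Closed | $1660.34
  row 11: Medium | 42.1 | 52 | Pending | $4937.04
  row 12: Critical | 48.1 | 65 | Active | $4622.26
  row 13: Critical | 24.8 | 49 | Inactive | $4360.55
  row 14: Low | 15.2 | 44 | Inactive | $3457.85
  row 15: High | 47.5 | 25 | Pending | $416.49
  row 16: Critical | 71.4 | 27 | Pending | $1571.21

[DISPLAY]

Level   │Score│Age│Status  │Amount                  
────────┼─────┼───┼────────┼────────                
Low     │83.7 │25 │Pending │$3895.31                
Low     │36.2 │26 │Pending │$3121.50                
Critical│59.8 │57 │Closed  │$2371.95                
Low     │63.0 │52 │Active  │$1978.42                
Critical│6.9  │59 │Closed  │$3858.21                
Medium  │35.1 │46 │Inactive│$4652.52                
Medium  │71.0 │30 │Pending │$1141.66                
High    │70.2 │56 │Closed  │$3183.50                
Critical│54.6 │36 │Inactive│$1674.40                
Medium  │85.1 │63 │Pending │$62.09                  
High    │70.8 │39 │Closed  │$1660.34                
Medium  │42.1 │52 │Pending │$4937.04                
Critical│48.1 │65 │Active  │$4622.26                
Critical│24.8 │49 │Inactive│$4360.55                
Low     │15.2 │44 │Inactive│$3457.85                
High    │47.5 │25 │Pending │$416.49                 
Critical│71.4 │27 │Pending │$1571.21                
                                                    
                                                    
                                                    


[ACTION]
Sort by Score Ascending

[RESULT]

Level   │Scor▲│Age│Status  │Amount                  
────────┼─────┼───┼────────┼────────                
Critical│6.9  │59 │Closed  │$3858.21                
Low     │15.2 │44 │Inactive│$3457.85                
Critical│24.8 │49 │Inactive│$4360.55                
Medium  │35.1 │46 │Inactive│$4652.52                
Low     │36.2 │26 │Pending │$3121.50                
Medium  │42.1 │52 │Pending │$4937.04                
High    │47.5 │25 │Pending │$416.49                 
Critical│48.1 │65 │Active  │$4622.26                
Critical│54.6 │36 │Inactive│$1674.40                
Critical│59.8 │57 │Closed  │$2371.95                
Low     │63.0 │52 │Active  │$1978.42                
High    │70.2 │56 │Closed  │$3183.50                
High    │70.8 │39 │Closed  │$1660.34                
Medium  │71.0 │30 │Pending │$1141.66                
Critical│71.4 │27 │Pending │$1571.21                
Low     │83.7 │25 │Pending │$3895.31                
Medium  │85.1 │63 │Pending │$62.09                  
                                                    
                                                    
                                                    


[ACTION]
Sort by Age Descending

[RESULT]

Level   │Score│Ag▼│Status  │Amount                  
────────┼─────┼───┼────────┼────────                
Critical│48.1 │65 │Active  │$4622.26                
Medium  │85.1 │63 │Pending │$62.09                  
Critical│6.9  │59 │Closed  │$3858.21                
Critical│59.8 │57 │Closed  │$2371.95                
High    │70.2 │56 │Closed  │$3183.50                
Medium  │42.1 │52 │Pending │$4937.04                
Low     │63.0 │52 │Active  │$1978.42                
Critical│24.8 │49 │Inactive│$4360.55                
Medium  │35.1 │46 │Inactive│$4652.52                
Low     │15.2 │44 │Inactive│$3457.85                
High    │70.8 │39 │Closed  │$1660.34                
Critical│54.6 │36 │Inactive│$1674.40                
Medium  │71.0 │30 │Pending │$1141.66                
Critical│71.4 │27 │Pending │$1571.21                
Low     │36.2 │26 │Pending │$3121.50                
High    │47.5 │25 │Pending │$416.49                 
Low     │83.7 │25 │Pending │$3895.31                
                                                    
                                                    
                                                    


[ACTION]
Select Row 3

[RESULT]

Level   │Score│Ag▼│Status  │Amount                  
────────┼─────┼───┼────────┼────────                
Critical│48.1 │65 │Active  │$4622.26                
Medium  │85.1 │63 │Pending │$62.09                  
Critical│6.9  │59 │Closed  │$3858.21                
>ritical│59.8 │57 │Closed  │$2371.95                
High    │70.2 │56 │Closed  │$3183.50                
Medium  │42.1 │52 │Pending │$4937.04                
Low     │63.0 │52 │Active  │$1978.42                
Critical│24.8 │49 │Inactive│$4360.55                
Medium  │35.1 │46 │Inactive│$4652.52                
Low     │15.2 │44 │Inactive│$3457.85                
High    │70.8 │39 │Closed  │$1660.34                
Critical│54.6 │36 │Inactive│$1674.40                
Medium  │71.0 │30 │Pending │$1141.66                
Critical│71.4 │27 │Pending │$1571.21                
Low     │36.2 │26 │Pending │$3121.50                
High    │47.5 │25 │Pending │$416.49                 
Low     │83.7 │25 │Pending │$3895.31                
                                                    
                                                    
                                                    


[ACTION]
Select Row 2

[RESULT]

Level   │Score│Ag▼│Status  │Amount                  
────────┼─────┼───┼────────┼────────                
Critical│48.1 │65 │Active  │$4622.26                
Medium  │85.1 │63 │Pending │$62.09                  
>ritical│6.9  │59 │Closed  │$3858.21                
Critical│59.8 │57 │Closed  │$2371.95                
High    │70.2 │56 │Closed  │$3183.50                
Medium  │42.1 │52 │Pending │$4937.04                
Low     │63.0 │52 │Active  │$1978.42                
Critical│24.8 │49 │Inactive│$4360.55                
Medium  │35.1 │46 │Inactive│$4652.52                
Low     │15.2 │44 │Inactive│$3457.85                
High    │70.8 │39 │Closed  │$1660.34                
Critical│54.6 │36 │Inactive│$1674.40                
Medium  │71.0 │30 │Pending │$1141.66                
Critical│71.4 │27 │Pending │$1571.21                
Low     │36.2 │26 │Pending │$3121.50                
High    │47.5 │25 │Pending │$416.49                 
Low     │83.7 │25 │Pending │$3895.31                
                                                    
                                                    
                                                    
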